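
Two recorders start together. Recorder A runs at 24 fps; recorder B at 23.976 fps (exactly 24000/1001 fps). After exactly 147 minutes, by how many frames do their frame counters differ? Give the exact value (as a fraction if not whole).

147 min = 8820 s.
A emits 24 × 8820 = 211680 frames; B emits 24000/1001 × 8820 = 30240000/143.
Difference = 30240/143 frames (≈ 211.4685); B is behind A.

30240/143 frames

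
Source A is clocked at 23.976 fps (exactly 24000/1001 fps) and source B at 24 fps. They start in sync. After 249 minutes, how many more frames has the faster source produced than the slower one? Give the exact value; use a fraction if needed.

358560/1001 frames

249 min = 14940 s.
A emits 24000/1001 × 14940 = 358560000/1001 frames; B emits 24 × 14940 = 358560.
Difference = 358560/1001 frames (≈ 358.2018); B is ahead of A.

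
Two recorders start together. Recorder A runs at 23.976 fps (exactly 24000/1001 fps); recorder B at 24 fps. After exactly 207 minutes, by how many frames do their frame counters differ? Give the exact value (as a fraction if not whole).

298080/1001 frames

207 min = 12420 s.
A emits 24000/1001 × 12420 = 298080000/1001 frames; B emits 24 × 12420 = 298080.
Difference = 298080/1001 frames (≈ 297.7822); B is ahead of A.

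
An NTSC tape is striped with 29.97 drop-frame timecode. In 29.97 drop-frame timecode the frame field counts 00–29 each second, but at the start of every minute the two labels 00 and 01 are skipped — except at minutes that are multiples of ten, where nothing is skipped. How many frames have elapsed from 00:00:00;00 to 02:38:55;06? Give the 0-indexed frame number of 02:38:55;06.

285770

As if non-drop at 30 labels/s: (2 × 3600 + 38 × 60 + 55) × 30 + 6 = 286056.
Minute boundaries passed: 158; those not divisible by 10: 158 − 15 = 143; dropped labels = 2 × 143 = 286.
Actual frame index = 286056 − 286 = 285770.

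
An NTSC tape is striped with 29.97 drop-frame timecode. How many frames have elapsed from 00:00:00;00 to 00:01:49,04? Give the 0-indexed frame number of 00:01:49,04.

As if non-drop at 30 labels/s: (0 × 3600 + 1 × 60 + 49) × 30 + 4 = 3274.
Minute boundaries passed: 1; those not divisible by 10: 1 − 0 = 1; dropped labels = 2 × 1 = 2.
Actual frame index = 3274 − 2 = 3272.

3272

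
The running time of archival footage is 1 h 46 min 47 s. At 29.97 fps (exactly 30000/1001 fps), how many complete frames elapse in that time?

192017 frames

1 h 46 min 47 s = 6407 s.
Frames = 6407 × 30000/1001 = 192210000/1001 ≈ 192017.9820.
Complete frames: 192017.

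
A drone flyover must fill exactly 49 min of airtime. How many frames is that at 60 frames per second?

176400 frames

49 min = 2940 s.
Frames = 2940 × 60 = 176400.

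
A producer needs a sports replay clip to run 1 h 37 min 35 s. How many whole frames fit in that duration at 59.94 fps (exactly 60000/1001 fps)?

350949 frames

1 h 37 min 35 s = 5855 s.
Frames = 5855 × 60000/1001 = 351300000/1001 ≈ 350949.0509.
Complete frames: 350949.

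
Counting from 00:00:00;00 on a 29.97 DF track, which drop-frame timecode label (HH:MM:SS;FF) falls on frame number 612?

Each 10-minute DF block holds 10 × 60 × 30 − 9 × 2 = 17982 frames. 612 ÷ 17982 → 0 full blocks, remainder 612.
Within the partial block the first minute is 1800 frames and each further minute 1798, so 0 further minute boundaries passed. Total skipped labels = 18 × 0 + 2 × 0 = 0.
Non-drop label index = 612 + 0 = 612; at 30 labels/s that is 00:00:20:12, i.e. DF 00:00:20;12.

00:00:20;12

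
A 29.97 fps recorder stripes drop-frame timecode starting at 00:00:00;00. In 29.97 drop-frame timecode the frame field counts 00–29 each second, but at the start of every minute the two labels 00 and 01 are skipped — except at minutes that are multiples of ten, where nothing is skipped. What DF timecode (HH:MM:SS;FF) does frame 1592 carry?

Each 10-minute DF block holds 10 × 60 × 30 − 9 × 2 = 17982 frames. 1592 ÷ 17982 → 0 full blocks, remainder 1592.
Within the partial block the first minute is 1800 frames and each further minute 1798, so 0 further minute boundaries passed. Total skipped labels = 18 × 0 + 2 × 0 = 0.
Non-drop label index = 1592 + 0 = 1592; at 30 labels/s that is 00:00:53:02, i.e. DF 00:00:53;02.

00:00:53;02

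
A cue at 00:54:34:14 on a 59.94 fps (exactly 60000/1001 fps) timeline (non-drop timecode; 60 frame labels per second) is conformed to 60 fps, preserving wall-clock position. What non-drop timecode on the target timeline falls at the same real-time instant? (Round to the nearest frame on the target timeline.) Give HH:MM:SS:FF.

Source frame index: (0×3600 + 54×60 + 34) × 60 + 14 = 196454.
Real time: 196454 / (60000/1001) = 98325227/30000 s.
Target frame: (98325227/30000) × (60) = 98325227/500 ≈ 196650.454 → 196650.
At 60 labels/s: frame 196650 → 00:54:37:30.

00:54:37:30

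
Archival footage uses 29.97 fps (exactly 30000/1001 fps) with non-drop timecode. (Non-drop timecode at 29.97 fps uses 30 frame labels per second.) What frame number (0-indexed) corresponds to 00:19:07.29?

frame 34439

Total seconds to the label: (0 × 3600 + 19 × 60 + 7) = 1147.
Frame index = 1147 × 30 + 29 = 34439.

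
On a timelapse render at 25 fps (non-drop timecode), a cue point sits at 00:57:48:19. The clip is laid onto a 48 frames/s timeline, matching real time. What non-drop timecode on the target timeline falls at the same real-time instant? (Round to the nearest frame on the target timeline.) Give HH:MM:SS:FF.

00:57:48:36

Source frame index: (0×3600 + 57×60 + 48) × 25 + 19 = 86719.
Real time: 86719 / (25) = 86719/25 s.
Target frame: (86719/25) × (48) = 4162512/25 ≈ 166500.480 → 166500.
At 48 labels/s: frame 166500 → 00:57:48:36.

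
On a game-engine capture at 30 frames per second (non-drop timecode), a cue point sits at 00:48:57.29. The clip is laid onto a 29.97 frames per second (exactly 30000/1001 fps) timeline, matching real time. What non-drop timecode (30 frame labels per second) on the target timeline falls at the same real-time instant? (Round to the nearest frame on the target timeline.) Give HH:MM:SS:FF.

00:48:55:01

Source frame index: (0×3600 + 48×60 + 57) × 30 + 29 = 88139.
Real time: 88139 / (30) = 88139/30 s.
Target frame: (88139/30) × (30000/1001) = 88139000/1001 ≈ 88050.949 → 88051.
At 30 labels/s: frame 88051 → 00:48:55:01.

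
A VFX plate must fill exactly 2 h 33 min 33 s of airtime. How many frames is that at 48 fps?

442224 frames

2 h 33 min 33 s = 9213 s.
Frames = 9213 × 48 = 442224.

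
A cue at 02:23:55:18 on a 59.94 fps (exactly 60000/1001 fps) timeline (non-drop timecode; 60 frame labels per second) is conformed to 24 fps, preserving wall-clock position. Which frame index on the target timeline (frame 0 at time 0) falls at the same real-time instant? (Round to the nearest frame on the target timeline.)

Source frame index: (2×3600 + 23×60 + 55) × 60 + 18 = 518118.
Real time: 518118 / (60000/1001) = 86439353/10000 s.
Target frame: (86439353/10000) × (24) = 259318059/1250 ≈ 207454.447 → 207454.

frame 207454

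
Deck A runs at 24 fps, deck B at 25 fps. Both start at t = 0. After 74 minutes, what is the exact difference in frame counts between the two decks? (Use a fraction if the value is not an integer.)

74 min = 4440 s.
A emits 24 × 4440 = 106560 frames; B emits 25 × 4440 = 111000.
Difference = 4440 frames; B is ahead of A.

4440 frames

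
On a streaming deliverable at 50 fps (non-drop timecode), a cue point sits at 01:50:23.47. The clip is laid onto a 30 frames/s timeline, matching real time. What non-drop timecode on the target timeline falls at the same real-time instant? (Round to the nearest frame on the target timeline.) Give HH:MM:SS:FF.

01:50:23:28

Source frame index: (1×3600 + 50×60 + 23) × 50 + 47 = 331197.
Real time: 331197 / (50) = 331197/50 s.
Target frame: (331197/50) × (30) = 993591/5 ≈ 198718.200 → 198718.
At 30 labels/s: frame 198718 → 01:50:23:28.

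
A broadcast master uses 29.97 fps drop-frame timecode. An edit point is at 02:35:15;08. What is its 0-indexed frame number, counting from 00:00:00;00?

279178

As if non-drop at 30 labels/s: (2 × 3600 + 35 × 60 + 15) × 30 + 8 = 279458.
Minute boundaries passed: 155; those not divisible by 10: 155 − 15 = 140; dropped labels = 2 × 140 = 280.
Actual frame index = 279458 − 280 = 279178.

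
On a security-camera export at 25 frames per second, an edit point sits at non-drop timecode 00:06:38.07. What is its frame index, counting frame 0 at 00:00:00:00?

Total seconds to the label: (0 × 3600 + 6 × 60 + 38) = 398.
Frame index = 398 × 25 + 7 = 9957.

frame 9957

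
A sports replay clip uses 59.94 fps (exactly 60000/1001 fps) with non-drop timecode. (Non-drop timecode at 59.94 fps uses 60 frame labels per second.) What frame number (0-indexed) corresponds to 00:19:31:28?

frame 70288

Total seconds to the label: (0 × 3600 + 19 × 60 + 31) = 1171.
Frame index = 1171 × 60 + 28 = 70288.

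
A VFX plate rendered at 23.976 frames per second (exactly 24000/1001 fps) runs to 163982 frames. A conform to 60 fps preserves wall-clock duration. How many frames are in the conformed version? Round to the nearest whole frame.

Frames at target rate = 163982 × (60) / (24000/1001) = 82072991/200 ≈ 410364.955.
Nearest whole frame: 410365.

410365 frames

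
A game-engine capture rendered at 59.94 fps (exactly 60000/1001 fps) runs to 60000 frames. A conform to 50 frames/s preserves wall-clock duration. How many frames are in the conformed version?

Target frames = source frames × (target rate / source rate) = 60000 × (50)/(60000/1001) = 60000 × 1001/1200 = 50050.

50050 frames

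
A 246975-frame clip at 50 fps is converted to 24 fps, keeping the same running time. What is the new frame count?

Target frames = source frames × (target rate / source rate) = 246975 × (24)/(50) = 246975 × 12/25 = 118548.

118548 frames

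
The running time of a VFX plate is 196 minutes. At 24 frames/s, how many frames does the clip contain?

282240 frames

196 min = 11760 s.
Frames = 11760 × 24 = 282240.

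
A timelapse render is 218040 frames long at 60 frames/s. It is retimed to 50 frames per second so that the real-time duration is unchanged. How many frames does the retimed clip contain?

181700 frames

Target frames = source frames × (target rate / source rate) = 218040 × (50)/(60) = 218040 × 5/6 = 181700.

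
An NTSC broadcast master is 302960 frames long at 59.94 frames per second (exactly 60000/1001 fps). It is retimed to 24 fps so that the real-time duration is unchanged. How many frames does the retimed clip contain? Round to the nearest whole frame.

121305 frames

Frames at target rate = 302960 × (24) / (60000/1001) = 15163148/125 ≈ 121305.184.
Nearest whole frame: 121305.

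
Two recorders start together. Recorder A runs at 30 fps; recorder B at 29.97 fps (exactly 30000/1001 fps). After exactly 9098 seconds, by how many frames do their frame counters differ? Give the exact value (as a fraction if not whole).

A emits 30 × 9098 = 272940 frames; B emits 30000/1001 × 9098 = 272940000/1001.
Difference = 272940/1001 frames (≈ 272.6673); B is behind A.

272940/1001 frames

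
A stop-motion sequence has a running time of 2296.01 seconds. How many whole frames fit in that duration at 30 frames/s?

Frames = 2296.01 × 30 = 688803/10 ≈ 68880.3000.
Complete frames: 68880.

68880 frames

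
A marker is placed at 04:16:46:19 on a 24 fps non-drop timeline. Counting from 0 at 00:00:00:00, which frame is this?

Total seconds to the label: (4 × 3600 + 16 × 60 + 46) = 15406.
Frame index = 15406 × 24 + 19 = 369763.

frame 369763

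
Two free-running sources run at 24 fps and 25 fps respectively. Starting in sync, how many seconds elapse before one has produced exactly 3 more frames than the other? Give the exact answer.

The gap grows by |25 − 24| = 1 frame per second.
Time for a 3-frame gap: 3 ÷ (1) = 3 s.

3 seconds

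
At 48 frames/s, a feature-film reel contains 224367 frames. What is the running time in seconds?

4674.3125 seconds

Running time = 224367 / (48) = 4674.3125 s.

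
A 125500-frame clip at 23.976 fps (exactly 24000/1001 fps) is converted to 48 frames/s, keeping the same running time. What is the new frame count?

251251 frames

Target frames = source frames × (target rate / source rate) = 125500 × (48)/(24000/1001) = 125500 × 1001/500 = 251251.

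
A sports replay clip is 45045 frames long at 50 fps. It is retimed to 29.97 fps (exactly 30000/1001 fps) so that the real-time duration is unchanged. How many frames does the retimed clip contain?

27000 frames

Target frames = source frames × (target rate / source rate) = 45045 × (30000/1001)/(50) = 45045 × 600/1001 = 27000.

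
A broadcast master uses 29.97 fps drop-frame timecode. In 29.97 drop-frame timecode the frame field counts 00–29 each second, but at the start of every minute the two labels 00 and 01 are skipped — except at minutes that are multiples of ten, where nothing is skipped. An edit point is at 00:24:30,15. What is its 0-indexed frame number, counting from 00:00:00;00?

As if non-drop at 30 labels/s: (0 × 3600 + 24 × 60 + 30) × 30 + 15 = 44115.
Minute boundaries passed: 24; those not divisible by 10: 24 − 2 = 22; dropped labels = 2 × 22 = 44.
Actual frame index = 44115 − 44 = 44071.

44071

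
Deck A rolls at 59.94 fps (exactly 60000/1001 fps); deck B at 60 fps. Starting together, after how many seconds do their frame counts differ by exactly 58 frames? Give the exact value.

29029/30 seconds

The gap grows by |60 − 60000/1001| = 60/1001 frames per second.
Time for a 58-frame gap: 58 ÷ (60/1001) = 29029/30 s.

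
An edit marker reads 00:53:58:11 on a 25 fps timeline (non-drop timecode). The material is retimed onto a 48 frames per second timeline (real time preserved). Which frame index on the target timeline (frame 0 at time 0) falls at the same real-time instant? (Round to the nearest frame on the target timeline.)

frame 155445

Source frame index: (0×3600 + 53×60 + 58) × 25 + 11 = 80961.
Real time: 80961 / (25) = 80961/25 s.
Target frame: (80961/25) × (48) = 3886128/25 ≈ 155445.120 → 155445.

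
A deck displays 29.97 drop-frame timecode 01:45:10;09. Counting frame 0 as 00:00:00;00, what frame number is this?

Complete 10-minute blocks: 10, each 17982 frames → 179820.
Remaining 5 whole minutes in the current block: 1800 + 4 × 1798 = 8992 frames.
Within the current minute: 10 × 30 + 9 − 2 = 307 (labels ;00/;01 skipped at this minute). Total = 179820 + 8992 + 307 = 189119.

189119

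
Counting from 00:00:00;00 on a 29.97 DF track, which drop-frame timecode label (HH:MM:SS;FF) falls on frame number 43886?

00:24:24;10

Each 10-minute DF block holds 10 × 60 × 30 − 9 × 2 = 17982 frames. 43886 ÷ 17982 → 2 full blocks, remainder 7922.
Within the partial block the first minute is 1800 frames and each further minute 1798, so 4 further minute boundaries passed. Total skipped labels = 18 × 2 + 2 × 4 = 44.
Non-drop label index = 43886 + 44 = 43930; at 30 labels/s that is 00:24:24:10, i.e. DF 00:24:24;10.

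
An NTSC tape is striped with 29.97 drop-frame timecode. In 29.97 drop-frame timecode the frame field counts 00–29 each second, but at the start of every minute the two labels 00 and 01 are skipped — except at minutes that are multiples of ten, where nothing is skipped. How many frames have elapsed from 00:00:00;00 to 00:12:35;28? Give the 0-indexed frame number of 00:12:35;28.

22656

Complete 10-minute blocks: 1, each 17982 frames → 17982.
Remaining 2 whole minutes in the current block: 1800 + 1 × 1798 = 3598 frames.
Within the current minute: 35 × 30 + 28 − 2 = 1076 (labels ;00/;01 skipped at this minute). Total = 17982 + 3598 + 1076 = 22656.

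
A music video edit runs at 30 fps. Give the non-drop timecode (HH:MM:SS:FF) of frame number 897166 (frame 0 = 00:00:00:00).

08:18:25:16

897166 ÷ 30 = 29905 full seconds, remainder 16 frames.
29905 s = 8 h 18 min 25 s.
Timecode: 08:18:25:16.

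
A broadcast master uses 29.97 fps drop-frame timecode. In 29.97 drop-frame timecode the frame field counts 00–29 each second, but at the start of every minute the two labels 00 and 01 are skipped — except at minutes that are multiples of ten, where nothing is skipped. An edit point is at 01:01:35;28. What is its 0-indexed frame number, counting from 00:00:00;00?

110768

Complete 10-minute blocks: 6, each 17982 frames → 107892.
Remaining 1 whole minute in the current block: 1800 + 0 × 1798 = 1800 frames.
Within the current minute: 35 × 30 + 28 − 2 = 1076 (labels ;00/;01 skipped at this minute). Total = 107892 + 1800 + 1076 = 110768.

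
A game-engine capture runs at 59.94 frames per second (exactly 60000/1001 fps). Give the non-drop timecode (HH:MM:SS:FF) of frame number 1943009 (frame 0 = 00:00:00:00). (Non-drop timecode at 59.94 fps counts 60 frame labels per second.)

1943009 ÷ 60 = 32383 full seconds, remainder 29 frames.
32383 s = 8 h 59 min 43 s.
Timecode: 08:59:43:29.

08:59:43:29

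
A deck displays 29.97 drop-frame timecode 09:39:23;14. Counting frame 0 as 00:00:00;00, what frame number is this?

1041860

Complete 10-minute blocks: 57, each 17982 frames → 1024974.
Remaining 9 whole minutes in the current block: 1800 + 8 × 1798 = 16184 frames.
Within the current minute: 23 × 30 + 14 − 2 = 702 (labels ;00/;01 skipped at this minute). Total = 1024974 + 16184 + 702 = 1041860.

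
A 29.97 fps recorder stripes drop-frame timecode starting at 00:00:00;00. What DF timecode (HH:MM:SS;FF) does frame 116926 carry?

01:05:01;14

Ten DF minutes hold 17982 frames, so frame 116926 lies in block 6 (frames 107892–125873) with 9034 frames into that block.
The block's first minute is 1800 frames and the rest 1798 each; 9034 frames reaches minute 5, so 6 × 18 + 5 × 2 = 118 labels have been skipped so far.
Adding those back, label number 116926 + 118 = 117044 at 30 labels/s is 3901 s + 14 f = 1 h 5 min 1 s frame 14, i.e. 01:05:01;14.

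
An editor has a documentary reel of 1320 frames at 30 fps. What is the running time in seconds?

44 seconds

Running time = 1320 / (30) = 44 s.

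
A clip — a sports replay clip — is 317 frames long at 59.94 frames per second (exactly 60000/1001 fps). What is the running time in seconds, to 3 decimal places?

Running time = 317 × 1001/60000 = 317317/60000 s ≈ 5.289 s.

5.289 seconds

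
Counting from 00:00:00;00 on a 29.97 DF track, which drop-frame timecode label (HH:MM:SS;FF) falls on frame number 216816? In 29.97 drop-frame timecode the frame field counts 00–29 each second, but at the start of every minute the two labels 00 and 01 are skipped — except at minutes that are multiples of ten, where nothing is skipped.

02:00:34;12

Each 10-minute DF block holds 10 × 60 × 30 − 9 × 2 = 17982 frames. 216816 ÷ 17982 → 12 full blocks, remainder 1032.
Within the partial block the first minute is 1800 frames and each further minute 1798, so 0 further minute boundaries passed. Total skipped labels = 18 × 12 + 2 × 0 = 216.
Non-drop label index = 216816 + 216 = 217032; at 30 labels/s that is 02:00:34:12, i.e. DF 02:00:34;12.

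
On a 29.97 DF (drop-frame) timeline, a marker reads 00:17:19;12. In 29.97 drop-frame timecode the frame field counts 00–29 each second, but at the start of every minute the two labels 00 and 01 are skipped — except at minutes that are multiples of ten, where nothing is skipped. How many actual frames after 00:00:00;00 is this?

31150

As if non-drop at 30 labels/s: (0 × 3600 + 17 × 60 + 19) × 30 + 12 = 31182.
Minute boundaries passed: 17; those not divisible by 10: 17 − 1 = 16; dropped labels = 2 × 16 = 32.
Actual frame index = 31182 − 32 = 31150.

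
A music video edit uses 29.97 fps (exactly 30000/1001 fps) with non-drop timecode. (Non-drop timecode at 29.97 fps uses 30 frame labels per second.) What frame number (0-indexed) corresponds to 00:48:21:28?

frame 87058

Total seconds to the label: (0 × 3600 + 48 × 60 + 21) = 2901.
Frame index = 2901 × 30 + 28 = 87058.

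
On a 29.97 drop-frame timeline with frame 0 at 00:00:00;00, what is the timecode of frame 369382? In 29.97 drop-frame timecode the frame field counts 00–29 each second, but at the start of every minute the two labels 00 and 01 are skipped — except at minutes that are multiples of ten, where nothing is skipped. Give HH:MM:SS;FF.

03:25:25;02

Ten DF minutes hold 17982 frames, so frame 369382 lies in block 20 (frames 359640–377621) with 9742 frames into that block.
The block's first minute is 1800 frames and the rest 1798 each; 9742 frames reaches minute 5, so 20 × 18 + 5 × 2 = 370 labels have been skipped so far.
Adding those back, label number 369382 + 370 = 369752 at 30 labels/s is 12325 s + 2 f = 3 h 25 min 25 s frame 2, i.e. 03:25:25;02.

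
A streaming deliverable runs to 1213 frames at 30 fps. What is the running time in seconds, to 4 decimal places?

40.4333 seconds

Running time = 1213 × 1/30 = 1213/30 s ≈ 40.4333 s.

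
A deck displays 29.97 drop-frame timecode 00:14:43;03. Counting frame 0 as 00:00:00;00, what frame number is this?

Complete 10-minute blocks: 1, each 17982 frames → 17982.
Remaining 4 whole minutes in the current block: 1800 + 3 × 1798 = 7194 frames.
Within the current minute: 43 × 30 + 3 − 2 = 1291 (labels ;00/;01 skipped at this minute). Total = 17982 + 7194 + 1291 = 26467.

26467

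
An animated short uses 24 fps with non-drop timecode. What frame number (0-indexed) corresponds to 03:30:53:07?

frame 303679

Total seconds to the label: (3 × 3600 + 30 × 60 + 53) = 12653.
Frame index = 12653 × 24 + 7 = 303679.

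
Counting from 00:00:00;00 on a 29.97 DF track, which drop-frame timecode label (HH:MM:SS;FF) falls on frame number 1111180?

10:17:56;12

Ten DF minutes hold 17982 frames, so frame 1111180 lies in block 61 (frames 1096902–1114883) with 14278 frames into that block.
The block's first minute is 1800 frames and the rest 1798 each; 14278 frames reaches minute 7, so 61 × 18 + 7 × 2 = 1112 labels have been skipped so far.
Adding those back, label number 1111180 + 1112 = 1112292 at 30 labels/s is 37076 s + 12 f = 10 h 17 min 56 s frame 12, i.e. 10:17:56;12.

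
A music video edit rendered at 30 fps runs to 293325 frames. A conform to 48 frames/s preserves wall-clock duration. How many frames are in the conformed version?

469320 frames

Target frames = source frames × (target rate / source rate) = 293325 × (48)/(30) = 293325 × 8/5 = 469320.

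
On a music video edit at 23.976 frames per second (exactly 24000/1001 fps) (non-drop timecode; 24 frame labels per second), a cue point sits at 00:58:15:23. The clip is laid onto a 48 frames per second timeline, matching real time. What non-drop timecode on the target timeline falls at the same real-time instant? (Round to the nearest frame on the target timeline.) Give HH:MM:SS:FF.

Source frame index: (0×3600 + 58×60 + 15) × 24 + 23 = 83903.
Real time: 83903 / (24000/1001) = 83986903/24000 s.
Target frame: (83986903/24000) × (48) = 83986903/500 ≈ 167973.806 → 167974.
At 48 labels/s: frame 167974 → 00:58:19:22.

00:58:19:22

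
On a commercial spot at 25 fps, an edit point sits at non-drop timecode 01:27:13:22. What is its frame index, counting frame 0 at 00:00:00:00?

Total seconds to the label: (1 × 3600 + 27 × 60 + 13) = 5233.
Frame index = 5233 × 25 + 22 = 130847.

frame 130847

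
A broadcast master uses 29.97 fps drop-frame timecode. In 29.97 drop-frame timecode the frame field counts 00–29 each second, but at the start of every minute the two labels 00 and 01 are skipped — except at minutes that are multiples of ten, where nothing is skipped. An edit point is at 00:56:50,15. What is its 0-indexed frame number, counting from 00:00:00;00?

As if non-drop at 30 labels/s: (0 × 3600 + 56 × 60 + 50) × 30 + 15 = 102315.
Minute boundaries passed: 56; those not divisible by 10: 56 − 5 = 51; dropped labels = 2 × 51 = 102.
Actual frame index = 102315 − 102 = 102213.

102213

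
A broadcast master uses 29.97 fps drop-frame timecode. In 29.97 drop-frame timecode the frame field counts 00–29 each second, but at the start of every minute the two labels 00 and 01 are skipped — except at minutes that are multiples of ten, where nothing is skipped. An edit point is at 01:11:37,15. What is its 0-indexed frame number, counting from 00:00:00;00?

128797

As if non-drop at 30 labels/s: (1 × 3600 + 11 × 60 + 37) × 30 + 15 = 128925.
Minute boundaries passed: 71; those not divisible by 10: 71 − 7 = 64; dropped labels = 2 × 64 = 128.
Actual frame index = 128925 − 128 = 128797.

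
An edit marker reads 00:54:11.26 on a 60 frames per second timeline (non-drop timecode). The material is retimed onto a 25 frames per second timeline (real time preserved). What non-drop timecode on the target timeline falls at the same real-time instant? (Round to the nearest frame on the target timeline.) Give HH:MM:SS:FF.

00:54:11:11

Source frame index: (0×3600 + 54×60 + 11) × 60 + 26 = 195086.
Real time: 195086 / (60) = 97543/30 s.
Target frame: (97543/30) × (25) = 487715/6 ≈ 81285.833 → 81286.
At 25 labels/s: frame 81286 → 00:54:11:11.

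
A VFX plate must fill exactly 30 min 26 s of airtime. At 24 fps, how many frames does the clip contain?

30 min 26 s = 1826 s.
Frames = 1826 × 24 = 43824.

43824 frames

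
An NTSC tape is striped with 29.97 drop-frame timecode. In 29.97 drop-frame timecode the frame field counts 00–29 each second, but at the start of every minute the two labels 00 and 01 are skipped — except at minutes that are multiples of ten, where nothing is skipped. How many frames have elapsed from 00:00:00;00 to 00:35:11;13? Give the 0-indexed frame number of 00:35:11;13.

63279

Complete 10-minute blocks: 3, each 17982 frames → 53946.
Remaining 5 whole minutes in the current block: 1800 + 4 × 1798 = 8992 frames.
Within the current minute: 11 × 30 + 13 − 2 = 341 (labels ;00/;01 skipped at this minute). Total = 53946 + 8992 + 341 = 63279.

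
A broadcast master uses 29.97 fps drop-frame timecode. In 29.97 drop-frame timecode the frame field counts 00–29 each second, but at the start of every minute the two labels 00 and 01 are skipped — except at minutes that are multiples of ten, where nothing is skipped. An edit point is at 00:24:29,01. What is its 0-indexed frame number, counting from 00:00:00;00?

44027

As if non-drop at 30 labels/s: (0 × 3600 + 24 × 60 + 29) × 30 + 1 = 44071.
Minute boundaries passed: 24; those not divisible by 10: 24 − 2 = 22; dropped labels = 2 × 22 = 44.
Actual frame index = 44071 − 44 = 44027.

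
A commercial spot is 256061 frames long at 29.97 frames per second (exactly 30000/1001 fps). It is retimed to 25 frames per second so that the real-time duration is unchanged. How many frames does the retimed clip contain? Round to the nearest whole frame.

213598 frames

Frames at target rate = 256061 × (25) / (30000/1001) = 256317061/1200 ≈ 213597.551.
Nearest whole frame: 213598.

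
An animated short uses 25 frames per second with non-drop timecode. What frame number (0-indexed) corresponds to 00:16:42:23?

Total seconds to the label: (0 × 3600 + 16 × 60 + 42) = 1002.
Frame index = 1002 × 25 + 23 = 25073.

frame 25073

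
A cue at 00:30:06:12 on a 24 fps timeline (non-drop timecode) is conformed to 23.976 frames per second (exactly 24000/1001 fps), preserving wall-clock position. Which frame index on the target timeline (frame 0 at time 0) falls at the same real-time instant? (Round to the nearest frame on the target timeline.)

frame 43313

Source frame index: (0×3600 + 30×60 + 6) × 24 + 12 = 43356.
Real time: 43356 / (24) = 3613/2 s.
Target frame: (3613/2) × (24000/1001) = 43356000/1001 ≈ 43312.687 → 43313.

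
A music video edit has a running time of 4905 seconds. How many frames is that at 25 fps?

Frames = 4905 × 25 = 122625.

122625 frames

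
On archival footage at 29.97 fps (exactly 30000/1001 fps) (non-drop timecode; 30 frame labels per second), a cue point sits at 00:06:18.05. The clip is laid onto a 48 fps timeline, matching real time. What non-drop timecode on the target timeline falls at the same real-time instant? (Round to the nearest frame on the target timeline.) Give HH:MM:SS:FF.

Source frame index: (0×3600 + 6×60 + 18) × 30 + 5 = 11345.
Real time: 11345 / (30000/1001) = 2271269/6000 s.
Target frame: (2271269/6000) × (48) = 2271269/125 ≈ 18170.152 → 18170.
At 48 labels/s: frame 18170 → 00:06:18:26.

00:06:18:26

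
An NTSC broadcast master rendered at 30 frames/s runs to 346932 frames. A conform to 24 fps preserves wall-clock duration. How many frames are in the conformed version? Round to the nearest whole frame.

277546 frames

Frames at target rate = 346932 × (24) / (30) = 1387728/5 ≈ 277545.600.
Nearest whole frame: 277546.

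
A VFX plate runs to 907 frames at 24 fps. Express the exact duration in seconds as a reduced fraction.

Running time = 907 ÷ (24) = 907 × 1/24 = 907/24 s.

907/24 seconds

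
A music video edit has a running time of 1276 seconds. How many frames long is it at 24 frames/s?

30624 frames

Frames = 1276 × 24 = 30624.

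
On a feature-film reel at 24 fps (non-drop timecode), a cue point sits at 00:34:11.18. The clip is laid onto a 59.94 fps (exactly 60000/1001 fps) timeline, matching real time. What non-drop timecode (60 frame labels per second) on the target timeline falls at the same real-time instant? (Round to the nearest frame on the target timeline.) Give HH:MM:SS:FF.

00:34:09:42

Source frame index: (0×3600 + 34×60 + 11) × 24 + 18 = 49242.
Real time: 49242 / (24) = 8207/4 s.
Target frame: (8207/4) × (60000/1001) = 123105000/1001 ≈ 122982.018 → 122982.
At 60 labels/s: frame 122982 → 00:34:09:42.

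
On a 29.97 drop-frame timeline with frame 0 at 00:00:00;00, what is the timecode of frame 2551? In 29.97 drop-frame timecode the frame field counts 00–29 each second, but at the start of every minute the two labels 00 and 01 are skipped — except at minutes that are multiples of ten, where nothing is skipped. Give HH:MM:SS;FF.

Ten DF minutes hold 17982 frames, so frame 2551 lies in block 0 (frames 0–17981) with 2551 frames into that block.
The block's first minute is 1800 frames and the rest 1798 each; 2551 frames reaches minute 1, so 0 × 18 + 1 × 2 = 2 labels have been skipped so far.
Adding those back, label number 2551 + 2 = 2553 at 30 labels/s is 85 s + 3 f = 0 h 1 min 25 s frame 3, i.e. 00:01:25;03.

00:01:25;03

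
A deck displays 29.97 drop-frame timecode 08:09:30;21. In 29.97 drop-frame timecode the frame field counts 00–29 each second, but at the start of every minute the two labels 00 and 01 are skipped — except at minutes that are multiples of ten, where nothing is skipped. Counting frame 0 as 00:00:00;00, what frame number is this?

Complete 10-minute blocks: 48, each 17982 frames → 863136.
Remaining 9 whole minutes in the current block: 1800 + 8 × 1798 = 16184 frames.
Within the current minute: 30 × 30 + 21 − 2 = 919 (labels ;00/;01 skipped at this minute). Total = 863136 + 16184 + 919 = 880239.

880239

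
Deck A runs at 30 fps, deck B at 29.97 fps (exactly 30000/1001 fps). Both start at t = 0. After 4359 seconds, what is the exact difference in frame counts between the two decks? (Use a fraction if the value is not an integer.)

130770/1001 frames

A emits 30 × 4359 = 130770 frames; B emits 30000/1001 × 4359 = 130770000/1001.
Difference = 130770/1001 frames (≈ 130.6394); B is behind A.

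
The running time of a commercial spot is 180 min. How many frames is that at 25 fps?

180 min = 10800 s.
Frames = 10800 × 25 = 270000.

270000 frames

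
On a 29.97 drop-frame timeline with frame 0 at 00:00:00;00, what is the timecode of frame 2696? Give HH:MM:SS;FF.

Each 10-minute DF block holds 10 × 60 × 30 − 9 × 2 = 17982 frames. 2696 ÷ 17982 → 0 full blocks, remainder 2696.
Within the partial block the first minute is 1800 frames and each further minute 1798, so 1 further minute boundary passed. Total skipped labels = 18 × 0 + 2 × 1 = 2.
Non-drop label index = 2696 + 2 = 2698; at 30 labels/s that is 00:01:29:28, i.e. DF 00:01:29;28.

00:01:29;28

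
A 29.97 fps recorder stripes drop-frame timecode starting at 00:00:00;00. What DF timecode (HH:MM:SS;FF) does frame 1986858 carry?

18:24:54;26

Each 10-minute DF block holds 10 × 60 × 30 − 9 × 2 = 17982 frames. 1986858 ÷ 17982 → 110 full blocks, remainder 8838.
Within the partial block the first minute is 1800 frames and each further minute 1798, so 4 further minute boundaries passed. Total skipped labels = 18 × 110 + 2 × 4 = 1988.
Non-drop label index = 1986858 + 1988 = 1988846; at 30 labels/s that is 18:24:54:26, i.e. DF 18:24:54;26.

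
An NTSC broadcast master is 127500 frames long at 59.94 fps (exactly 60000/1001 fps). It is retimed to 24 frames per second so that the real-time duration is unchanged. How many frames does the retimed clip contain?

51051 frames

Target frames = source frames × (target rate / source rate) = 127500 × (24)/(60000/1001) = 127500 × 1001/2500 = 51051.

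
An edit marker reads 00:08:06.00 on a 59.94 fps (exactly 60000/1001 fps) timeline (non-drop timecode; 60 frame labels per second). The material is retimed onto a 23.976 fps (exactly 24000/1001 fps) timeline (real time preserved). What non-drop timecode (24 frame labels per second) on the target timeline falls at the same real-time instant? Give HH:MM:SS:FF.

Source frame index: (0×3600 + 8×60 + 6) × 60 + 0 = 29160.
Real time: 29160 / (60000/1001) = 243243/500 s.
Target frame: (243243/500) × (24000/1001) = 11664.
At 24 labels/s: frame 11664 → 00:08:06:00.

00:08:06:00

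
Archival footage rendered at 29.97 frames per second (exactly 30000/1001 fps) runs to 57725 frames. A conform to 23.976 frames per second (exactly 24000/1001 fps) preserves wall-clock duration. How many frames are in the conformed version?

Target frames = source frames × (target rate / source rate) = 57725 × (24000/1001)/(30000/1001) = 57725 × 4/5 = 46180.

46180 frames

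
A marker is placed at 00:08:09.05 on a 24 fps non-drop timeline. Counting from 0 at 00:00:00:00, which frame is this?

Total seconds to the label: (0 × 3600 + 8 × 60 + 9) = 489.
Frame index = 489 × 24 + 5 = 11741.

11741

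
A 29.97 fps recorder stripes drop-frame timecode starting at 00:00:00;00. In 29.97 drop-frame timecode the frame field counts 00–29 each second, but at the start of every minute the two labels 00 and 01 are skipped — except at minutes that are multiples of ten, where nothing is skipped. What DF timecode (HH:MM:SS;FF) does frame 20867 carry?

00:11:36;07

Each 10-minute DF block holds 10 × 60 × 30 − 9 × 2 = 17982 frames. 20867 ÷ 17982 → 1 full block, remainder 2885.
Within the partial block the first minute is 1800 frames and each further minute 1798, so 1 further minute boundary passed. Total skipped labels = 18 × 1 + 2 × 1 = 20.
Non-drop label index = 20867 + 20 = 20887; at 30 labels/s that is 00:11:36:07, i.e. DF 00:11:36;07.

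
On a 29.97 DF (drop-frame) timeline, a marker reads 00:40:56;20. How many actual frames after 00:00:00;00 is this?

Complete 10-minute blocks: 4, each 17982 frames → 71928.
Remaining 0 whole minutes in the current block: 0 frames.
Within the current minute: 56 × 30 + 20 = 1700. Total = 71928 + 0 + 1700 = 73628.

73628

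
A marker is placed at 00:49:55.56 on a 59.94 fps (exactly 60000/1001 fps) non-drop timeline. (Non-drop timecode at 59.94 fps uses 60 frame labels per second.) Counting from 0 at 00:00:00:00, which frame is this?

Total seconds to the label: (0 × 3600 + 49 × 60 + 55) = 2995.
Frame index = 2995 × 60 + 56 = 179756.

179756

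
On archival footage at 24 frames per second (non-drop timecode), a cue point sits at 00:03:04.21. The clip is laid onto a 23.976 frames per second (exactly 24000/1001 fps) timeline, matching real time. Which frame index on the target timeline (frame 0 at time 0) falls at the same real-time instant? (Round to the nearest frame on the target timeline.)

frame 4433

Source frame index: (0×3600 + 3×60 + 4) × 24 + 21 = 4437.
Real time: 4437 / (24) = 1479/8 s.
Target frame: (1479/8) × (24000/1001) = 4437000/1001 ≈ 4432.567 → 4433.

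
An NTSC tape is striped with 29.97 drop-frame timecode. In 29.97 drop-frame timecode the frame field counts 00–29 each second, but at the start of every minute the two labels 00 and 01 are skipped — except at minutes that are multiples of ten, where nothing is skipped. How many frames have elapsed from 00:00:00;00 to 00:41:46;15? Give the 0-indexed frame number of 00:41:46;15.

As if non-drop at 30 labels/s: (0 × 3600 + 41 × 60 + 46) × 30 + 15 = 75195.
Minute boundaries passed: 41; those not divisible by 10: 41 − 4 = 37; dropped labels = 2 × 37 = 74.
Actual frame index = 75195 − 74 = 75121.

75121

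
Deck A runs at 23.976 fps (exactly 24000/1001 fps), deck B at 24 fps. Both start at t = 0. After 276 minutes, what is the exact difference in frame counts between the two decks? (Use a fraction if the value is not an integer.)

397440/1001 frames

276 min = 16560 s.
A emits 24000/1001 × 16560 = 397440000/1001 frames; B emits 24 × 16560 = 397440.
Difference = 397440/1001 frames (≈ 397.0430); B is ahead of A.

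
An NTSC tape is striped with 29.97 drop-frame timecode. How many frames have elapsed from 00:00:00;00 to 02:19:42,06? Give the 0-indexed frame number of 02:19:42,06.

Complete 10-minute blocks: 13, each 17982 frames → 233766.
Remaining 9 whole minutes in the current block: 1800 + 8 × 1798 = 16184 frames.
Within the current minute: 42 × 30 + 6 − 2 = 1264 (labels ;00/;01 skipped at this minute). Total = 233766 + 16184 + 1264 = 251214.

251214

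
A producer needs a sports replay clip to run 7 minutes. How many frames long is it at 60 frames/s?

7 min = 420 s.
Frames = 420 × 60 = 25200.

25200 frames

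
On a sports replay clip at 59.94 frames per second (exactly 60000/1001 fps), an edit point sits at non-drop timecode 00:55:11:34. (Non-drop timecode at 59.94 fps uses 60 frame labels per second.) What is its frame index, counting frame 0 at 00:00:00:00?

frame 198694

Total seconds to the label: (0 × 3600 + 55 × 60 + 11) = 3311.
Frame index = 3311 × 60 + 34 = 198694.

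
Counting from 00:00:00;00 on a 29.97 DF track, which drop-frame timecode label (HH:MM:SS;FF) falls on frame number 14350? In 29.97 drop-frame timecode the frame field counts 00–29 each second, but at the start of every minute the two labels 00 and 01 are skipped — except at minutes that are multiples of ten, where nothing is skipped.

Ten DF minutes hold 17982 frames, so frame 14350 lies in block 0 (frames 0–17981) with 14350 frames into that block.
The block's first minute is 1800 frames and the rest 1798 each; 14350 frames reaches minute 7, so 0 × 18 + 7 × 2 = 14 labels have been skipped so far.
Adding those back, label number 14350 + 14 = 14364 at 30 labels/s is 478 s + 24 f = 0 h 7 min 58 s frame 24, i.e. 00:07:58;24.

00:07:58;24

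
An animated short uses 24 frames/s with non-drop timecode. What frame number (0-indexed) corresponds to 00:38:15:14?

Total seconds to the label: (0 × 3600 + 38 × 60 + 15) = 2295.
Frame index = 2295 × 24 + 14 = 55094.

frame 55094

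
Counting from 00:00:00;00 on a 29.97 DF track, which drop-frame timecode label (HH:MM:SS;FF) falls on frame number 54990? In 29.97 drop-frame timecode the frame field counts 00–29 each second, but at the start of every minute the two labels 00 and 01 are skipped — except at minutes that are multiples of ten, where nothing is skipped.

Ten DF minutes hold 17982 frames, so frame 54990 lies in block 3 (frames 53946–71927) with 1044 frames into that block.
The block's first minute is 1800 frames and the rest 1798 each; 1044 frames reaches minute 0, so 3 × 18 + 0 × 2 = 54 labels have been skipped so far.
Adding those back, label number 54990 + 54 = 55044 at 30 labels/s is 1834 s + 24 f = 0 h 30 min 34 s frame 24, i.e. 00:30:34;24.

00:30:34;24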